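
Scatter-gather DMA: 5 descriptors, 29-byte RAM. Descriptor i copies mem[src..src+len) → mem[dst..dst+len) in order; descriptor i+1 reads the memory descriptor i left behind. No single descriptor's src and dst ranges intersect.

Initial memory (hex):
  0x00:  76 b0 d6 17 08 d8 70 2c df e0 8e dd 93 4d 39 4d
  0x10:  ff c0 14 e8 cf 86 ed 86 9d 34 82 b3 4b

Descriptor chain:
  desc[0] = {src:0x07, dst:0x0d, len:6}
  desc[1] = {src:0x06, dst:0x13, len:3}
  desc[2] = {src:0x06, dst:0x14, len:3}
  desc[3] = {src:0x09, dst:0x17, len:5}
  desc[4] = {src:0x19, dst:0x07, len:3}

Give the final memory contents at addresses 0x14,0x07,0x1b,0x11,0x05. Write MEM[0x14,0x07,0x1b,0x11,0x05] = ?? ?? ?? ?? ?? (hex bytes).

MEM[0x14,0x07,0x1b,0x11,0x05] = 70 dd 2c dd d8

D0: mem[0x0d..0x12] <- [2c df e0 8e dd 93]
D1: mem[0x13..0x15] <- [70 2c df]
D2: mem[0x14..0x16] <- [70 2c df]
D3: mem[0x17..0x1b] <- [e0 8e dd 93 2c]
D4: mem[0x07..0x09] <- [dd 93 2c]
query mem[0x14]=0x70, mem[0x07]=0xdd, mem[0x1b]=0x2c, mem[0x11]=0xdd, mem[0x05]=0xd8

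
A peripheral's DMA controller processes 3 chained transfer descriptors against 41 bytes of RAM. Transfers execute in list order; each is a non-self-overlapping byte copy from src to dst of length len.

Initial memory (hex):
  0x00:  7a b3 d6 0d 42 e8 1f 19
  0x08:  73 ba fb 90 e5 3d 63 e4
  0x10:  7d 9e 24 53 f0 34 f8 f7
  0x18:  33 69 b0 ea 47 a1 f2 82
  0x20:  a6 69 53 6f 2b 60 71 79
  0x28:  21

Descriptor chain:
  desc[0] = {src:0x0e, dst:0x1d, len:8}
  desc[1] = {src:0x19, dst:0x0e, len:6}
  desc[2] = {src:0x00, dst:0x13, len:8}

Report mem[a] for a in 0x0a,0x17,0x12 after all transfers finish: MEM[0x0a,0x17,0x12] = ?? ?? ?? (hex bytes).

MEM[0x0a,0x17,0x12] = fb 42 63

  after D0: wrote 8B at 0x1d = 63e47d9e2453f034
  after D1: wrote 6B at 0x0e = 69b0ea4763e4
  after D2: wrote 8B at 0x13 = 7ab3d60d42e81f19
query mem[0x0a]=0xfb, mem[0x17]=0x42, mem[0x12]=0x63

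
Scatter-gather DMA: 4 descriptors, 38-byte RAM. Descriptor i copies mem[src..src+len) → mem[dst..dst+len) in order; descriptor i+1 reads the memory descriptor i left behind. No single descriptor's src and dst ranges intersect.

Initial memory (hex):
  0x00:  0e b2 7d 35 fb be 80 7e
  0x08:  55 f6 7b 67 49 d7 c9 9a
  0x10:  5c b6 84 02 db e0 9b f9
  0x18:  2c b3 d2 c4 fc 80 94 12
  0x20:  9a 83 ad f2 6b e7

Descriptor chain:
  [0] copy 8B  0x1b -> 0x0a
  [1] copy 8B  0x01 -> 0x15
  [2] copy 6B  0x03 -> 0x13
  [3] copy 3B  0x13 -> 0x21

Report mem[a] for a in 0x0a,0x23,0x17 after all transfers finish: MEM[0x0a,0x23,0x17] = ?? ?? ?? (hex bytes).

MEM[0x0a,0x23,0x17] = c4 be 7e

D0: mem[0x0a..0x11] <- [c4 fc 80 94 12 9a 83 ad]
D1: mem[0x15..0x1c] <- [b2 7d 35 fb be 80 7e 55]
D2: mem[0x13..0x18] <- [35 fb be 80 7e 55]
D3: mem[0x21..0x23] <- [35 fb be]
query mem[0x0a]=0xc4, mem[0x23]=0xbe, mem[0x17]=0x7e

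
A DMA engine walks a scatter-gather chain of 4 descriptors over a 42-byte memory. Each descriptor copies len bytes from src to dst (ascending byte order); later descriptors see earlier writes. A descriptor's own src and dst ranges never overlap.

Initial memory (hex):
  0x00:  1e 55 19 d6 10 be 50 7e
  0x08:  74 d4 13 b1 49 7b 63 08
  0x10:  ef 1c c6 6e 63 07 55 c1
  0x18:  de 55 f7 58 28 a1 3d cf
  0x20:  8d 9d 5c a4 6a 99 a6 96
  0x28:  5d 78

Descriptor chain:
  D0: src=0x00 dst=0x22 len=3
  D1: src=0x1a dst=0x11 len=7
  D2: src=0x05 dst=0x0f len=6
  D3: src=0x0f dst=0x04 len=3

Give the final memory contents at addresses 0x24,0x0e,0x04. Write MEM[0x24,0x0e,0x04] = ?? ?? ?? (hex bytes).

D0: mem[0x22..0x24] <- [1e 55 19]
D1: mem[0x11..0x17] <- [f7 58 28 a1 3d cf 8d]
D2: mem[0x0f..0x14] <- [be 50 7e 74 d4 13]
D3: mem[0x04..0x06] <- [be 50 7e]
query mem[0x24]=0x19, mem[0x0e]=0x63, mem[0x04]=0xbe

MEM[0x24,0x0e,0x04] = 19 63 be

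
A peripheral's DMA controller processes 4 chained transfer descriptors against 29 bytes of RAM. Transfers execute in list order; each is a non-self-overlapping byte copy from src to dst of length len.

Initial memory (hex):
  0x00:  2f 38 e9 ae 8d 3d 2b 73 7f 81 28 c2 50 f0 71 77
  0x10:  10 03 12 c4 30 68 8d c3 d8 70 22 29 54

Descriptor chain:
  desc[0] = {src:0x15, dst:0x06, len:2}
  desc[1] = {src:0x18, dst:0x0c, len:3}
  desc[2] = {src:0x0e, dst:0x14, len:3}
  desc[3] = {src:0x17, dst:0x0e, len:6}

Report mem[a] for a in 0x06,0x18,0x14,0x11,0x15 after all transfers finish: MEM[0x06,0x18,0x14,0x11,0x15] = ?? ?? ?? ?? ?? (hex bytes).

MEM[0x06,0x18,0x14,0x11,0x15] = 68 d8 22 22 77

[0] 0x15->0x06 len=2 : 68 8d
[1] 0x18->0x0c len=3 : d8 70 22
[2] 0x0e->0x14 len=3 : 22 77 10
[3] 0x17->0x0e len=6 : c3 d8 70 22 29 54
query mem[0x06]=0x68, mem[0x18]=0xd8, mem[0x14]=0x22, mem[0x11]=0x22, mem[0x15]=0x77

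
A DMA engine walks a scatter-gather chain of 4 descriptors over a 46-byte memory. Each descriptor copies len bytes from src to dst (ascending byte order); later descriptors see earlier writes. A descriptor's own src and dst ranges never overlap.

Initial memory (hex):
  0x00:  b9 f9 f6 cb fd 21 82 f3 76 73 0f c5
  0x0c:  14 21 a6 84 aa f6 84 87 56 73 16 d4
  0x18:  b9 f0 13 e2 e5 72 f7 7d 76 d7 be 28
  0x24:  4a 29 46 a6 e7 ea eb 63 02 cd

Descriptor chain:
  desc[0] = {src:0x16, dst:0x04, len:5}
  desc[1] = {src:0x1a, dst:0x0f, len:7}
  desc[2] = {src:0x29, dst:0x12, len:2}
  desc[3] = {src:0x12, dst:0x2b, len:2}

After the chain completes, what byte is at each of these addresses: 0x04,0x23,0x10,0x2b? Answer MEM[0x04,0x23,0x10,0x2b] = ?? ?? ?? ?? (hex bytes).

MEM[0x04,0x23,0x10,0x2b] = 16 28 e2 ea

D0: mem[0x04..0x08] <- [16 d4 b9 f0 13]
D1: mem[0x0f..0x15] <- [13 e2 e5 72 f7 7d 76]
D2: mem[0x12..0x13] <- [ea eb]
D3: mem[0x2b..0x2c] <- [ea eb]
query mem[0x04]=0x16, mem[0x23]=0x28, mem[0x10]=0xe2, mem[0x2b]=0xea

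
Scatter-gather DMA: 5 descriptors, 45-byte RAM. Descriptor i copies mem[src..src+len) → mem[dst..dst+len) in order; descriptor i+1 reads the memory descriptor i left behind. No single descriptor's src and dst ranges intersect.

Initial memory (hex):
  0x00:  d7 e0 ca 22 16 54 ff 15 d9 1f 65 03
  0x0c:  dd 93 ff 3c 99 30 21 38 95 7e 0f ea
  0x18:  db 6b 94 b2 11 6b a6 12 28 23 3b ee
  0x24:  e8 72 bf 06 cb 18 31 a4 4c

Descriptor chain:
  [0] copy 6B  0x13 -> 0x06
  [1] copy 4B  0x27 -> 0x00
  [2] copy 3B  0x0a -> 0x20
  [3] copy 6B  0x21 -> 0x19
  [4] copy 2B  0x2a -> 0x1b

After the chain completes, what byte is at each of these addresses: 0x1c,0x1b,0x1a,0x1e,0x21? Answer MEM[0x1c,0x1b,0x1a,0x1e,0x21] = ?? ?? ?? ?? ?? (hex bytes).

MEM[0x1c,0x1b,0x1a,0x1e,0x21] = a4 31 dd bf db

  after D0: wrote 6B at 0x06 = 38957e0feadb
  after D1: wrote 4B at 0x00 = 06cb1831
  after D2: wrote 3B at 0x20 = eadbdd
  after D3: wrote 6B at 0x19 = dbddeee872bf
  after D4: wrote 2B at 0x1b = 31a4
query mem[0x1c]=0xa4, mem[0x1b]=0x31, mem[0x1a]=0xdd, mem[0x1e]=0xbf, mem[0x21]=0xdb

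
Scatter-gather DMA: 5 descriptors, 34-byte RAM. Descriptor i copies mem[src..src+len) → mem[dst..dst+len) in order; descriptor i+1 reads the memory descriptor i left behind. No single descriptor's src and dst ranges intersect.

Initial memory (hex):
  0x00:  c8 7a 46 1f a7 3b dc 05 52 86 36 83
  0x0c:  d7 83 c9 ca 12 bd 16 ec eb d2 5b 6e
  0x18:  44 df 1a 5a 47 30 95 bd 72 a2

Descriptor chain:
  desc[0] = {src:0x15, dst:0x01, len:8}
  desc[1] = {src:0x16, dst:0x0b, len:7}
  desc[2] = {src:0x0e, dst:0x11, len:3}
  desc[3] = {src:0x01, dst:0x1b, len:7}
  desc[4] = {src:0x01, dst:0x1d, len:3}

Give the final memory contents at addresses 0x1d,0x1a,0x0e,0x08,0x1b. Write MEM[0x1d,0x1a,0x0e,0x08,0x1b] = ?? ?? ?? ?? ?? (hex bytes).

MEM[0x1d,0x1a,0x0e,0x08,0x1b] = d2 1a df 47 d2

[0] 0x15->0x01 len=8 : d2 5b 6e 44 df 1a 5a 47
[1] 0x16->0x0b len=7 : 5b 6e 44 df 1a 5a 47
[2] 0x0e->0x11 len=3 : df 1a 5a
[3] 0x01->0x1b len=7 : d2 5b 6e 44 df 1a 5a
[4] 0x01->0x1d len=3 : d2 5b 6e
query mem[0x1d]=0xd2, mem[0x1a]=0x1a, mem[0x0e]=0xdf, mem[0x08]=0x47, mem[0x1b]=0xd2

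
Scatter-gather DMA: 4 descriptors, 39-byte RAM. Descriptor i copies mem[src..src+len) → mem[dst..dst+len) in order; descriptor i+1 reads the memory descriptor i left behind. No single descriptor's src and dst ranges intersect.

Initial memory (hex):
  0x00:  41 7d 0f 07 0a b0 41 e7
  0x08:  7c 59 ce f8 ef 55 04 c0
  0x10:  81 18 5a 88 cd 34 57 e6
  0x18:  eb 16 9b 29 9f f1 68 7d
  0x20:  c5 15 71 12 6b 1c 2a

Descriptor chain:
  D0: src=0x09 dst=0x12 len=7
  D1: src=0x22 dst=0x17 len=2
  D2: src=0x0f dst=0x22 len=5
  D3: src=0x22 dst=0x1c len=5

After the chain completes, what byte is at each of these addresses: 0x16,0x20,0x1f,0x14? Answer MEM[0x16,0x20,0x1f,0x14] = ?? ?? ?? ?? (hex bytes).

MEM[0x16,0x20,0x1f,0x14] = 55 ce 59 f8

#0 dst[0x12+7] := {0x59,0xce,0xf8,0xef,0x55,0x04,0xc0}
#1 dst[0x17+2] := {0x71,0x12}
#2 dst[0x22+5] := {0xc0,0x81,0x18,0x59,0xce}
#3 dst[0x1c+5] := {0xc0,0x81,0x18,0x59,0xce}
query mem[0x16]=0x55, mem[0x20]=0xce, mem[0x1f]=0x59, mem[0x14]=0xf8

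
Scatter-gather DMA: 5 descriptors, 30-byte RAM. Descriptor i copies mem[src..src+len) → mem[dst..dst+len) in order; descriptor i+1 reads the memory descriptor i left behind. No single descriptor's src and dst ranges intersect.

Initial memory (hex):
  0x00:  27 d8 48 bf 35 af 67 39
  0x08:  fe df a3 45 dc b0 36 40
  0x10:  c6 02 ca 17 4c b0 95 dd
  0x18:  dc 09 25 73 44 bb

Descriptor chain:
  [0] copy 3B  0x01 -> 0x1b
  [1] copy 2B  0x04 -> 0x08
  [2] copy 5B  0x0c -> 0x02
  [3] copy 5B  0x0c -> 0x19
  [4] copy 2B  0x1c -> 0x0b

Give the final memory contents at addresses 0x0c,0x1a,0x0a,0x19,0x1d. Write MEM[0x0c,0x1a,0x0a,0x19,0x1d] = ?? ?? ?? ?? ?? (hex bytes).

#0 dst[0x1b+3] := {0xd8,0x48,0xbf}
#1 dst[0x08+2] := {0x35,0xaf}
#2 dst[0x02+5] := {0xdc,0xb0,0x36,0x40,0xc6}
#3 dst[0x19+5] := {0xdc,0xb0,0x36,0x40,0xc6}
#4 dst[0x0b+2] := {0x40,0xc6}
query mem[0x0c]=0xc6, mem[0x1a]=0xb0, mem[0x0a]=0xa3, mem[0x19]=0xdc, mem[0x1d]=0xc6

MEM[0x0c,0x1a,0x0a,0x19,0x1d] = c6 b0 a3 dc c6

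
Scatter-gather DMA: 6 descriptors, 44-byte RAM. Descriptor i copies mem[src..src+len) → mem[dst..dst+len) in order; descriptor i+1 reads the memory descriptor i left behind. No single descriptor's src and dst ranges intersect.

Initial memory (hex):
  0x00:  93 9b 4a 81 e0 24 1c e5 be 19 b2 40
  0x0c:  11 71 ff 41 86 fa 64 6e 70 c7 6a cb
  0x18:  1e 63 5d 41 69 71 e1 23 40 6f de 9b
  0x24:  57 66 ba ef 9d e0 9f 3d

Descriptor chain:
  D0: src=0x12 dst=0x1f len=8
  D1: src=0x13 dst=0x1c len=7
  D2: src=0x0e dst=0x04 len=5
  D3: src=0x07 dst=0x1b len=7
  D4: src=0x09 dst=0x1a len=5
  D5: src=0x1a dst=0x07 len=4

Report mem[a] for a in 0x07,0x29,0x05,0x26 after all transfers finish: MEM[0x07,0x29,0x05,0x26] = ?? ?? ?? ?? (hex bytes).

  after D0: wrote 8B at 0x1f = 646e70c76acb1e63
  after D1: wrote 7B at 0x1c = 6e70c76acb1e63
  after D2: wrote 5B at 0x04 = ff4186fa64
  after D3: wrote 7B at 0x1b = fa6419b2401171
  after D4: wrote 5B at 0x1a = 19b2401171
  after D5: wrote 4B at 0x07 = 19b24011
query mem[0x07]=0x19, mem[0x29]=0xe0, mem[0x05]=0x41, mem[0x26]=0x63

MEM[0x07,0x29,0x05,0x26] = 19 e0 41 63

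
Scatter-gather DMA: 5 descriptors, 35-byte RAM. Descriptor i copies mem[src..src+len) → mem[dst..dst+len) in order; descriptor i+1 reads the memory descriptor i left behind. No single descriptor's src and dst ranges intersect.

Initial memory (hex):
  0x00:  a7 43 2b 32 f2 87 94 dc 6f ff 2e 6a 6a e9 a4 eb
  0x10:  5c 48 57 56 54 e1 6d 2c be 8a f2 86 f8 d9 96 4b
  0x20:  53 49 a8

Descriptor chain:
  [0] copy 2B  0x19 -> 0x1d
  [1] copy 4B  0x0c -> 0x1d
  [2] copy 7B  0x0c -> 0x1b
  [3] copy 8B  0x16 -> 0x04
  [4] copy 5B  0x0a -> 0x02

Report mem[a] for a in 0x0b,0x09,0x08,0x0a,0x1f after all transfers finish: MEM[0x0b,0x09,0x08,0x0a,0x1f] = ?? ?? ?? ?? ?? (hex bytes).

MEM[0x0b,0x09,0x08,0x0a,0x1f] = a4 6a f2 e9 5c

  after D0: wrote 2B at 0x1d = 8af2
  after D1: wrote 4B at 0x1d = 6ae9a4eb
  after D2: wrote 7B at 0x1b = 6ae9a4eb5c4857
  after D3: wrote 8B at 0x04 = 6d2cbe8af26ae9a4
  after D4: wrote 5B at 0x02 = e9a46ae9a4
query mem[0x0b]=0xa4, mem[0x09]=0x6a, mem[0x08]=0xf2, mem[0x0a]=0xe9, mem[0x1f]=0x5c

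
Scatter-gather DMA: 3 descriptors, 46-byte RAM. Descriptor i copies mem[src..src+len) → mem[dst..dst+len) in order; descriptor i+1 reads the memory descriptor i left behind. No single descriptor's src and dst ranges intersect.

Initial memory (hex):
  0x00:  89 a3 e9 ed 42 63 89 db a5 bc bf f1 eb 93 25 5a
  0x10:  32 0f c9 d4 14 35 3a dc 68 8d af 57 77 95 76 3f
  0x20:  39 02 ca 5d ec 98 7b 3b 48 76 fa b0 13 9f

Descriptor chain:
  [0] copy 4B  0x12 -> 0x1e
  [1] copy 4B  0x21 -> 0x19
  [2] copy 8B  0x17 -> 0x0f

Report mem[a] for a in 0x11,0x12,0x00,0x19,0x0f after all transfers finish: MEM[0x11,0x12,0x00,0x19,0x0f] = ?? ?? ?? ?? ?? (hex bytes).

MEM[0x11,0x12,0x00,0x19,0x0f] = 35 ca 89 35 dc

  after D0: wrote 4B at 0x1e = c9d41435
  after D1: wrote 4B at 0x19 = 35ca5dec
  after D2: wrote 8B at 0x0f = dc6835ca5dec95c9
query mem[0x11]=0x35, mem[0x12]=0xca, mem[0x00]=0x89, mem[0x19]=0x35, mem[0x0f]=0xdc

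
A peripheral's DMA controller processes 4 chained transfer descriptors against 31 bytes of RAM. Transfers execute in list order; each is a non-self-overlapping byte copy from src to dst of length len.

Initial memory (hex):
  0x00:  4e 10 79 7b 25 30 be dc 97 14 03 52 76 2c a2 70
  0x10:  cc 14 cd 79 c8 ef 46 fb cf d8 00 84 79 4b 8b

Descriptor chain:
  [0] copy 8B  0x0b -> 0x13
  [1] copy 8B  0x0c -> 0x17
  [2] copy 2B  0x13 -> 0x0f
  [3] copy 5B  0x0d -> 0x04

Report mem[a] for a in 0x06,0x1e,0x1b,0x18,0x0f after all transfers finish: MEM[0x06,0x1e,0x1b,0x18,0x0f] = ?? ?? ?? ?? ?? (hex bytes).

MEM[0x06,0x1e,0x1b,0x18,0x0f] = 52 52 cc 2c 52

#0 dst[0x13+8] := {0x52,0x76,0x2c,0xa2,0x70,0xcc,0x14,0xcd}
#1 dst[0x17+8] := {0x76,0x2c,0xa2,0x70,0xcc,0x14,0xcd,0x52}
#2 dst[0x0f+2] := {0x52,0x76}
#3 dst[0x04+5] := {0x2c,0xa2,0x52,0x76,0x14}
query mem[0x06]=0x52, mem[0x1e]=0x52, mem[0x1b]=0xcc, mem[0x18]=0x2c, mem[0x0f]=0x52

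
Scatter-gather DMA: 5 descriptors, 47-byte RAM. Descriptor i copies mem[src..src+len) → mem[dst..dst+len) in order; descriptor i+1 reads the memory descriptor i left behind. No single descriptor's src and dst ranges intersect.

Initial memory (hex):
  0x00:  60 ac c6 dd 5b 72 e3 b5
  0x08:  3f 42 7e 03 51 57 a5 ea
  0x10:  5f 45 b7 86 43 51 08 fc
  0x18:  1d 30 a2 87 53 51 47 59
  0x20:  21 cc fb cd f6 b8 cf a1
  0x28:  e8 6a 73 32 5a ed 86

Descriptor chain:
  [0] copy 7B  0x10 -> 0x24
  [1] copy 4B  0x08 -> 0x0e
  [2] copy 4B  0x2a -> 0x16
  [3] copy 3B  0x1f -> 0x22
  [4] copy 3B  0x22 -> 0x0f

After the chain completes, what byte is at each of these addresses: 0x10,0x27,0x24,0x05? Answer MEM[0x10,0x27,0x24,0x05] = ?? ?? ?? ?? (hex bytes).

MEM[0x10,0x27,0x24,0x05] = 21 86 cc 72

  after D0: wrote 7B at 0x24 = 5f45b786435108
  after D1: wrote 4B at 0x0e = 3f427e03
  after D2: wrote 4B at 0x16 = 08325aed
  after D3: wrote 3B at 0x22 = 5921cc
  after D4: wrote 3B at 0x0f = 5921cc
query mem[0x10]=0x21, mem[0x27]=0x86, mem[0x24]=0xcc, mem[0x05]=0x72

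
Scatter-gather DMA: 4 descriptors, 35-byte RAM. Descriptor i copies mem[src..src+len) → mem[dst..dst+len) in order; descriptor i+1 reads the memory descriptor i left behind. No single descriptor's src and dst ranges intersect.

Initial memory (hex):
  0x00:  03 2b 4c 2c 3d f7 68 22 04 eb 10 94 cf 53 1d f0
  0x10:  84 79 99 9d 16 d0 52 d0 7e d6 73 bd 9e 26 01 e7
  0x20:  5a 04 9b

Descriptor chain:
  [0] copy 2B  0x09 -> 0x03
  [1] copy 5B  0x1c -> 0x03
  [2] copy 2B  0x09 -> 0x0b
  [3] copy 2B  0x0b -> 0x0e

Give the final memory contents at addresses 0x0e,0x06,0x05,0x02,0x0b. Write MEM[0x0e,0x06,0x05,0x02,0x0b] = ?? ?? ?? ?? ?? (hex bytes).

MEM[0x0e,0x06,0x05,0x02,0x0b] = eb e7 01 4c eb

  after D0: wrote 2B at 0x03 = eb10
  after D1: wrote 5B at 0x03 = 9e2601e75a
  after D2: wrote 2B at 0x0b = eb10
  after D3: wrote 2B at 0x0e = eb10
query mem[0x0e]=0xeb, mem[0x06]=0xe7, mem[0x05]=0x01, mem[0x02]=0x4c, mem[0x0b]=0xeb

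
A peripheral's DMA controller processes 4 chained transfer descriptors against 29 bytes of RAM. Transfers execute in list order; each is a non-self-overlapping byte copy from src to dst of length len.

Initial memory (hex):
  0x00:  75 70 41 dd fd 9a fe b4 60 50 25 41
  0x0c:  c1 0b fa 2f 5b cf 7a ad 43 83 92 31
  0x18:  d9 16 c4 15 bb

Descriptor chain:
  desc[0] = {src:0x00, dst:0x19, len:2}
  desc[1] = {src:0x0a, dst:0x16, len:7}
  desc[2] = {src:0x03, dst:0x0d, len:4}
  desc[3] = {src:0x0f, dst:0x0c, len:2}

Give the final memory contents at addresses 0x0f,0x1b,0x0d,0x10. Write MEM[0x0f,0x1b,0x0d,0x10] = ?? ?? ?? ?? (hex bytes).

  after D0: wrote 2B at 0x19 = 7570
  after D1: wrote 7B at 0x16 = 2541c10bfa2f5b
  after D2: wrote 4B at 0x0d = ddfd9afe
  after D3: wrote 2B at 0x0c = 9afe
query mem[0x0f]=0x9a, mem[0x1b]=0x2f, mem[0x0d]=0xfe, mem[0x10]=0xfe

MEM[0x0f,0x1b,0x0d,0x10] = 9a 2f fe fe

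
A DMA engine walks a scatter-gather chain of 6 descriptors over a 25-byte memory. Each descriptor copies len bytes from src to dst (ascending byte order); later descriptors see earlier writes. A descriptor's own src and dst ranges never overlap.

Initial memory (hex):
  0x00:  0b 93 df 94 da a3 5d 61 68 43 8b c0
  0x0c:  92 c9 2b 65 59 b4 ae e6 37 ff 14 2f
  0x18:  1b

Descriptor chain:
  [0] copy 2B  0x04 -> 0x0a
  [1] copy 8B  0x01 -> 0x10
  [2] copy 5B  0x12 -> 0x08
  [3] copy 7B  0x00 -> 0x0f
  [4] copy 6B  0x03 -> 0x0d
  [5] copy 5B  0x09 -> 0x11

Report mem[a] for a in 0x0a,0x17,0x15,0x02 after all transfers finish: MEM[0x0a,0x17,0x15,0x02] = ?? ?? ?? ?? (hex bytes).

#0 dst[0x0a+2] := {0xda,0xa3}
#1 dst[0x10+8] := {0x93,0xdf,0x94,0xda,0xa3,0x5d,0x61,0x68}
#2 dst[0x08+5] := {0x94,0xda,0xa3,0x5d,0x61}
#3 dst[0x0f+7] := {0x0b,0x93,0xdf,0x94,0xda,0xa3,0x5d}
#4 dst[0x0d+6] := {0x94,0xda,0xa3,0x5d,0x61,0x94}
#5 dst[0x11+5] := {0xda,0xa3,0x5d,0x61,0x94}
query mem[0x0a]=0xa3, mem[0x17]=0x68, mem[0x15]=0x94, mem[0x02]=0xdf

MEM[0x0a,0x17,0x15,0x02] = a3 68 94 df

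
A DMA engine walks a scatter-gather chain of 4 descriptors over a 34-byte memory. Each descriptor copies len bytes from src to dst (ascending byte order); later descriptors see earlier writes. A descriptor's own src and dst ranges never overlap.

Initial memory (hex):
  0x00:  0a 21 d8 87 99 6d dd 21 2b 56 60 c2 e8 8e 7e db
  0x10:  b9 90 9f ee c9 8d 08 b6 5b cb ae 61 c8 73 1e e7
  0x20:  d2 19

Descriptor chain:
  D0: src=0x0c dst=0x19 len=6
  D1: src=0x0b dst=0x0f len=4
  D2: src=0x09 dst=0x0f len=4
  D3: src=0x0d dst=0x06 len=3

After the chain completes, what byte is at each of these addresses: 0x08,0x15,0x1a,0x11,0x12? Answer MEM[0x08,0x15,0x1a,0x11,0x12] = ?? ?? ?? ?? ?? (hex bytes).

MEM[0x08,0x15,0x1a,0x11,0x12] = 56 8d 8e c2 e8

  after D0: wrote 6B at 0x19 = e88e7edbb990
  after D1: wrote 4B at 0x0f = c2e88e7e
  after D2: wrote 4B at 0x0f = 5660c2e8
  after D3: wrote 3B at 0x06 = 8e7e56
query mem[0x08]=0x56, mem[0x15]=0x8d, mem[0x1a]=0x8e, mem[0x11]=0xc2, mem[0x12]=0xe8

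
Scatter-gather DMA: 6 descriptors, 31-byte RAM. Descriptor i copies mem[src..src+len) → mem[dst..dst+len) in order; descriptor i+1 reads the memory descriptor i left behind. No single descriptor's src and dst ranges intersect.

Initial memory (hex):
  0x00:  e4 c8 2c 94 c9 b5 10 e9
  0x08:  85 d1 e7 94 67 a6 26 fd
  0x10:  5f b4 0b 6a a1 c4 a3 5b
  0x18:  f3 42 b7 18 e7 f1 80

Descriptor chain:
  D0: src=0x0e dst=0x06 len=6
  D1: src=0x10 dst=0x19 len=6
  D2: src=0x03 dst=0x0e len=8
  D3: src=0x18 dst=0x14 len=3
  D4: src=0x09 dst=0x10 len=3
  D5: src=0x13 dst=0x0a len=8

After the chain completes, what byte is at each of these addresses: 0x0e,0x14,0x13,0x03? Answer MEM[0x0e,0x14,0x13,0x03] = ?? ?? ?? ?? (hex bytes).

  after D0: wrote 6B at 0x06 = 26fd5fb40b6a
  after D1: wrote 6B at 0x19 = 5fb40b6aa1c4
  after D2: wrote 8B at 0x0e = 94c9b526fd5fb40b
  after D3: wrote 3B at 0x14 = f35fb4
  after D4: wrote 3B at 0x10 = b40b6a
  after D5: wrote 8B at 0x0a = 5ff35fb45bf35fb4
query mem[0x0e]=0x5b, mem[0x14]=0xf3, mem[0x13]=0x5f, mem[0x03]=0x94

MEM[0x0e,0x14,0x13,0x03] = 5b f3 5f 94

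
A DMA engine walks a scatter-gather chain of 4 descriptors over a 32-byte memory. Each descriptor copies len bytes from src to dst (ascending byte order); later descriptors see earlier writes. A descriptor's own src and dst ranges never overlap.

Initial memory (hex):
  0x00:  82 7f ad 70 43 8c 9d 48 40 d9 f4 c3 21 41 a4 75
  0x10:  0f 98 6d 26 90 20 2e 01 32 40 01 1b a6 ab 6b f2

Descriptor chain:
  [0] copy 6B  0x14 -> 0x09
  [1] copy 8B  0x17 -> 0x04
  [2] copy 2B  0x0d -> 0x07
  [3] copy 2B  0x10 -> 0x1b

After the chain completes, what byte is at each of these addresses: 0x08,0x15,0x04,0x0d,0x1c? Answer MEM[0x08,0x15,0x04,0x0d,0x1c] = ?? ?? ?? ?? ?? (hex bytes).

MEM[0x08,0x15,0x04,0x0d,0x1c] = 40 20 01 32 98

#0 dst[0x09+6] := {0x90,0x20,0x2e,0x01,0x32,0x40}
#1 dst[0x04+8] := {0x01,0x32,0x40,0x01,0x1b,0xa6,0xab,0x6b}
#2 dst[0x07+2] := {0x32,0x40}
#3 dst[0x1b+2] := {0x0f,0x98}
query mem[0x08]=0x40, mem[0x15]=0x20, mem[0x04]=0x01, mem[0x0d]=0x32, mem[0x1c]=0x98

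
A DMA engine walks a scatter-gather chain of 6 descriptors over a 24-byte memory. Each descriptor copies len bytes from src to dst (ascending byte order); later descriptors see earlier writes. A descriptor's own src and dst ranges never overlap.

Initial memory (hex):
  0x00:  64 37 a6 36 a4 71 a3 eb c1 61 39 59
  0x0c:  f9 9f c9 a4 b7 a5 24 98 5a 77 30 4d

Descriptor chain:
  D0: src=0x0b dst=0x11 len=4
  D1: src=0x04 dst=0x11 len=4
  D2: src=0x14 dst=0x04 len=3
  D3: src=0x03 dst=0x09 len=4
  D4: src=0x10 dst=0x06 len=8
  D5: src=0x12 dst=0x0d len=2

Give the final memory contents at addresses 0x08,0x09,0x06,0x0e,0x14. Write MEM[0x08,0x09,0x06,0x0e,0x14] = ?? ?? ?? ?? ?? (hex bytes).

MEM[0x08,0x09,0x06,0x0e,0x14] = 71 a3 b7 a3 eb

[0] 0x0b->0x11 len=4 : 59 f9 9f c9
[1] 0x04->0x11 len=4 : a4 71 a3 eb
[2] 0x14->0x04 len=3 : eb 77 30
[3] 0x03->0x09 len=4 : 36 eb 77 30
[4] 0x10->0x06 len=8 : b7 a4 71 a3 eb 77 30 4d
[5] 0x12->0x0d len=2 : 71 a3
query mem[0x08]=0x71, mem[0x09]=0xa3, mem[0x06]=0xb7, mem[0x0e]=0xa3, mem[0x14]=0xeb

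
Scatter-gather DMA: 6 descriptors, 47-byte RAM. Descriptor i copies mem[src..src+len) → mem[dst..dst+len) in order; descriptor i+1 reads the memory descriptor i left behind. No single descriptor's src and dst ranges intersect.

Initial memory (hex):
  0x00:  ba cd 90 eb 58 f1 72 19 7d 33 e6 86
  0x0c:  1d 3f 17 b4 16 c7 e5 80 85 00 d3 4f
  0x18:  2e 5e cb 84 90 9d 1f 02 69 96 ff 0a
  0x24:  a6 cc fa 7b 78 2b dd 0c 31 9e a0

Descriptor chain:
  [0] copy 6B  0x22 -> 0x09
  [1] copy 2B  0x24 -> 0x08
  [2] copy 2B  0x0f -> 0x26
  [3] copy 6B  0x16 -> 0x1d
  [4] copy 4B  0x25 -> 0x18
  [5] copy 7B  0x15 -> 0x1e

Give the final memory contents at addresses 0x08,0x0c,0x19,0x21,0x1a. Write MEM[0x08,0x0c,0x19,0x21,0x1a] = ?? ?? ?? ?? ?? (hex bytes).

MEM[0x08,0x0c,0x19,0x21,0x1a] = a6 cc b4 cc 16

  after D0: wrote 6B at 0x09 = ff0aa6ccfa7b
  after D1: wrote 2B at 0x08 = a6cc
  after D2: wrote 2B at 0x26 = b416
  after D3: wrote 6B at 0x1d = d34f2e5ecb84
  after D4: wrote 4B at 0x18 = ccb41678
  after D5: wrote 7B at 0x1e = 00d34fccb41678
query mem[0x08]=0xa6, mem[0x0c]=0xcc, mem[0x19]=0xb4, mem[0x21]=0xcc, mem[0x1a]=0x16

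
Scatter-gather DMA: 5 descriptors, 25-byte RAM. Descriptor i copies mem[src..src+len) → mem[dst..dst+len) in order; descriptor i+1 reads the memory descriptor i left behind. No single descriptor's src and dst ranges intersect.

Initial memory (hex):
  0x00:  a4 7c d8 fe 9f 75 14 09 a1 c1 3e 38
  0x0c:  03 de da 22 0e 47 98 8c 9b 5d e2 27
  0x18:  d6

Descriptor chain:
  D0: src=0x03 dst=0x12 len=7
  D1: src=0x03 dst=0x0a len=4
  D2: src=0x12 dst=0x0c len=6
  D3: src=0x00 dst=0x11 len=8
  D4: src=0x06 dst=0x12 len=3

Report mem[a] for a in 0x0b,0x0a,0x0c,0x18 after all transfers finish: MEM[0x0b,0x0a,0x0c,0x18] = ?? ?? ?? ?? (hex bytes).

MEM[0x0b,0x0a,0x0c,0x18] = 9f fe fe 09

[0] 0x03->0x12 len=7 : fe 9f 75 14 09 a1 c1
[1] 0x03->0x0a len=4 : fe 9f 75 14
[2] 0x12->0x0c len=6 : fe 9f 75 14 09 a1
[3] 0x00->0x11 len=8 : a4 7c d8 fe 9f 75 14 09
[4] 0x06->0x12 len=3 : 14 09 a1
query mem[0x0b]=0x9f, mem[0x0a]=0xfe, mem[0x0c]=0xfe, mem[0x18]=0x09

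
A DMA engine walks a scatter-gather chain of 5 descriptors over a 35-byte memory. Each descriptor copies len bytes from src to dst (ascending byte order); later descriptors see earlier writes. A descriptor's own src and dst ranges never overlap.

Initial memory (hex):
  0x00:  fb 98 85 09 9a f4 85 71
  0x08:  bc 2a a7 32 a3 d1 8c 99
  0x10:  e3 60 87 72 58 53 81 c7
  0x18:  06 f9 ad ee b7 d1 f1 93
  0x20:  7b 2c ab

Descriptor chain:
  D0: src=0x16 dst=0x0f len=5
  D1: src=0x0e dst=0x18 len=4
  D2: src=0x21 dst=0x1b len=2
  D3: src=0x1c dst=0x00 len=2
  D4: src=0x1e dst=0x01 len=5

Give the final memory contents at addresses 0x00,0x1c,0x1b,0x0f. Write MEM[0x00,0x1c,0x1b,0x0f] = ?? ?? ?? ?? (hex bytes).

D0: mem[0x0f..0x13] <- [81 c7 06 f9 ad]
D1: mem[0x18..0x1b] <- [8c 81 c7 06]
D2: mem[0x1b..0x1c] <- [2c ab]
D3: mem[0x00..0x01] <- [ab d1]
D4: mem[0x01..0x05] <- [f1 93 7b 2c ab]
query mem[0x00]=0xab, mem[0x1c]=0xab, mem[0x1b]=0x2c, mem[0x0f]=0x81

MEM[0x00,0x1c,0x1b,0x0f] = ab ab 2c 81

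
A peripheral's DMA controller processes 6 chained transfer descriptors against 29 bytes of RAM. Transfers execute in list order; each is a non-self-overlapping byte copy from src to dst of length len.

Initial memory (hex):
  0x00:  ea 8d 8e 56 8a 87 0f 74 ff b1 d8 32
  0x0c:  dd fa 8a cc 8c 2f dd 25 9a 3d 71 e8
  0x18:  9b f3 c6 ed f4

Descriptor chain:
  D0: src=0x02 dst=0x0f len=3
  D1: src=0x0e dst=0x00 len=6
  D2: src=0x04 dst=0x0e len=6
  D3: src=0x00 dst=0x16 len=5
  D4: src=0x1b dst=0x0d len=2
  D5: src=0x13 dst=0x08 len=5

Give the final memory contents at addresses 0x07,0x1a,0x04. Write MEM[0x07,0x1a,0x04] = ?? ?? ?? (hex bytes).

[0] 0x02->0x0f len=3 : 8e 56 8a
[1] 0x0e->0x00 len=6 : 8a 8e 56 8a dd 25
[2] 0x04->0x0e len=6 : dd 25 0f 74 ff b1
[3] 0x00->0x16 len=5 : 8a 8e 56 8a dd
[4] 0x1b->0x0d len=2 : ed f4
[5] 0x13->0x08 len=5 : b1 9a 3d 8a 8e
query mem[0x07]=0x74, mem[0x1a]=0xdd, mem[0x04]=0xdd

MEM[0x07,0x1a,0x04] = 74 dd dd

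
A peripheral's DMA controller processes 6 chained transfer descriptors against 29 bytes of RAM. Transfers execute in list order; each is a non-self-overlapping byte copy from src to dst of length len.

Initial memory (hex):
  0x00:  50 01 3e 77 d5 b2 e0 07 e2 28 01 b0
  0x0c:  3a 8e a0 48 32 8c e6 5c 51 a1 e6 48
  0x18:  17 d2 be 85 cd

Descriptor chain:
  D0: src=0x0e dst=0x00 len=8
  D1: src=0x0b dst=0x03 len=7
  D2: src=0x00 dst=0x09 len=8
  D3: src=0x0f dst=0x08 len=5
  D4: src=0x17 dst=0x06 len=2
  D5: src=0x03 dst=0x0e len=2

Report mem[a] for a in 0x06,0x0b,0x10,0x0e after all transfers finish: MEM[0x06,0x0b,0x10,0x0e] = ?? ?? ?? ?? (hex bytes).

[0] 0x0e->0x00 len=8 : a0 48 32 8c e6 5c 51 a1
[1] 0x0b->0x03 len=7 : b0 3a 8e a0 48 32 8c
[2] 0x00->0x09 len=8 : a0 48 32 b0 3a 8e a0 48
[3] 0x0f->0x08 len=5 : a0 48 8c e6 5c
[4] 0x17->0x06 len=2 : 48 17
[5] 0x03->0x0e len=2 : b0 3a
query mem[0x06]=0x48, mem[0x0b]=0xe6, mem[0x10]=0x48, mem[0x0e]=0xb0

MEM[0x06,0x0b,0x10,0x0e] = 48 e6 48 b0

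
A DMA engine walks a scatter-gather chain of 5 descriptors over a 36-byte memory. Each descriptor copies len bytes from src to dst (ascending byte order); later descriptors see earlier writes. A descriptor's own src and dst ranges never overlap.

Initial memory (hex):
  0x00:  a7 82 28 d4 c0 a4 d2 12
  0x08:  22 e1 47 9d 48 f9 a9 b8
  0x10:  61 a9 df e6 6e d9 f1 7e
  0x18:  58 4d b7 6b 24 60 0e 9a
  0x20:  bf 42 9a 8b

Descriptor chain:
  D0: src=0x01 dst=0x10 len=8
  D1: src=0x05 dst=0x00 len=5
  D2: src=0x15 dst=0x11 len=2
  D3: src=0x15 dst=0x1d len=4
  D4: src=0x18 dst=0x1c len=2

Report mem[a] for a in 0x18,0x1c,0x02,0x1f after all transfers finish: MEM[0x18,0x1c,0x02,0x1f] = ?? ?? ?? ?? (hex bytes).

[0] 0x01->0x10 len=8 : 82 28 d4 c0 a4 d2 12 22
[1] 0x05->0x00 len=5 : a4 d2 12 22 e1
[2] 0x15->0x11 len=2 : d2 12
[3] 0x15->0x1d len=4 : d2 12 22 58
[4] 0x18->0x1c len=2 : 58 4d
query mem[0x18]=0x58, mem[0x1c]=0x58, mem[0x02]=0x12, mem[0x1f]=0x22

MEM[0x18,0x1c,0x02,0x1f] = 58 58 12 22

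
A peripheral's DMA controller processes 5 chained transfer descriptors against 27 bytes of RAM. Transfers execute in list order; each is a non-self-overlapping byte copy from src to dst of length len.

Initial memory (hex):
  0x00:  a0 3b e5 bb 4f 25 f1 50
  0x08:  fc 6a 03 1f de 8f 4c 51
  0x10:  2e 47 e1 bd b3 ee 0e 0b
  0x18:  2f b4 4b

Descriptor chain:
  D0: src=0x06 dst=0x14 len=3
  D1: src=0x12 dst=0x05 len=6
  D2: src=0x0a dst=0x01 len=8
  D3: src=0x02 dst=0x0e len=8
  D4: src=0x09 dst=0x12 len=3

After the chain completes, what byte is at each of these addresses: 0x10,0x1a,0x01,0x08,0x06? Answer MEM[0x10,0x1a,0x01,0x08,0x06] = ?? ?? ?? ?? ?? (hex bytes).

#0 dst[0x14+3] := {0xf1,0x50,0xfc}
#1 dst[0x05+6] := {0xe1,0xbd,0xf1,0x50,0xfc,0x0b}
#2 dst[0x01+8] := {0x0b,0x1f,0xde,0x8f,0x4c,0x51,0x2e,0x47}
#3 dst[0x0e+8] := {0x1f,0xde,0x8f,0x4c,0x51,0x2e,0x47,0xfc}
#4 dst[0x12+3] := {0xfc,0x0b,0x1f}
query mem[0x10]=0x8f, mem[0x1a]=0x4b, mem[0x01]=0x0b, mem[0x08]=0x47, mem[0x06]=0x51

MEM[0x10,0x1a,0x01,0x08,0x06] = 8f 4b 0b 47 51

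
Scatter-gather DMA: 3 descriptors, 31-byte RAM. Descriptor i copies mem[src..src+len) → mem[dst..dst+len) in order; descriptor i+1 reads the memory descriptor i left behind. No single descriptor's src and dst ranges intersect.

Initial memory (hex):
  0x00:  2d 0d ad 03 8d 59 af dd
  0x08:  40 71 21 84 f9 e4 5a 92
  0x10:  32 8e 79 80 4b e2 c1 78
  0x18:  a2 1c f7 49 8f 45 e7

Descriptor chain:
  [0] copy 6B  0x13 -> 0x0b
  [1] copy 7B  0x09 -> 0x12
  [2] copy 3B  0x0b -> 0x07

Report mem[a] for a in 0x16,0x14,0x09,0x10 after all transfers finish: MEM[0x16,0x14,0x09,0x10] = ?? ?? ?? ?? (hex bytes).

MEM[0x16,0x14,0x09,0x10] = e2 80 e2 a2

[0] 0x13->0x0b len=6 : 80 4b e2 c1 78 a2
[1] 0x09->0x12 len=7 : 71 21 80 4b e2 c1 78
[2] 0x0b->0x07 len=3 : 80 4b e2
query mem[0x16]=0xe2, mem[0x14]=0x80, mem[0x09]=0xe2, mem[0x10]=0xa2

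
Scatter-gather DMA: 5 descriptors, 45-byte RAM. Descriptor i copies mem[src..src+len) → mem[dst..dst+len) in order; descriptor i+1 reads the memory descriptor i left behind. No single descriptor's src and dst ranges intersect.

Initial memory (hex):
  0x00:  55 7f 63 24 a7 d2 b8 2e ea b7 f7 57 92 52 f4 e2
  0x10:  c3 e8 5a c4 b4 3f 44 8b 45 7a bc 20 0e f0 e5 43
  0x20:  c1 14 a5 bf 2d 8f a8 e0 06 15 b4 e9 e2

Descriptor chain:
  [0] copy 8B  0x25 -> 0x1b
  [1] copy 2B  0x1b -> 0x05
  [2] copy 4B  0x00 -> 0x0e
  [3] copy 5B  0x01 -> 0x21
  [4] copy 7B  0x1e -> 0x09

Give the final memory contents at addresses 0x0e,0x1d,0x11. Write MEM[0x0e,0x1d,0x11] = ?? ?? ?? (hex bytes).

D0: mem[0x1b..0x22] <- [8f a8 e0 06 15 b4 e9 e2]
D1: mem[0x05..0x06] <- [8f a8]
D2: mem[0x0e..0x11] <- [55 7f 63 24]
D3: mem[0x21..0x25] <- [7f 63 24 a7 8f]
D4: mem[0x09..0x0f] <- [06 15 b4 7f 63 24 a7]
query mem[0x0e]=0x24, mem[0x1d]=0xe0, mem[0x11]=0x24

MEM[0x0e,0x1d,0x11] = 24 e0 24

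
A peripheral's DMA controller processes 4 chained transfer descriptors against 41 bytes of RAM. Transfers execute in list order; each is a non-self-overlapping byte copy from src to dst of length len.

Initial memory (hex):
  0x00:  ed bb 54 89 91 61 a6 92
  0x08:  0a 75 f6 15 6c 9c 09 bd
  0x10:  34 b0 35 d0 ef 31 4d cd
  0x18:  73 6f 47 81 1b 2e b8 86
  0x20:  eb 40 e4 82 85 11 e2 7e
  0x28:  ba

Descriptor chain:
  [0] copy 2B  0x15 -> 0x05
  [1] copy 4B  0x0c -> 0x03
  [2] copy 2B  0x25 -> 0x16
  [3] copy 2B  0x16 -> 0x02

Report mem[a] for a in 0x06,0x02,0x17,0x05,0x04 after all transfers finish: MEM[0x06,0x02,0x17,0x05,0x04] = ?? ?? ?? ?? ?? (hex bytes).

[0] 0x15->0x05 len=2 : 31 4d
[1] 0x0c->0x03 len=4 : 6c 9c 09 bd
[2] 0x25->0x16 len=2 : 11 e2
[3] 0x16->0x02 len=2 : 11 e2
query mem[0x06]=0xbd, mem[0x02]=0x11, mem[0x17]=0xe2, mem[0x05]=0x09, mem[0x04]=0x9c

MEM[0x06,0x02,0x17,0x05,0x04] = bd 11 e2 09 9c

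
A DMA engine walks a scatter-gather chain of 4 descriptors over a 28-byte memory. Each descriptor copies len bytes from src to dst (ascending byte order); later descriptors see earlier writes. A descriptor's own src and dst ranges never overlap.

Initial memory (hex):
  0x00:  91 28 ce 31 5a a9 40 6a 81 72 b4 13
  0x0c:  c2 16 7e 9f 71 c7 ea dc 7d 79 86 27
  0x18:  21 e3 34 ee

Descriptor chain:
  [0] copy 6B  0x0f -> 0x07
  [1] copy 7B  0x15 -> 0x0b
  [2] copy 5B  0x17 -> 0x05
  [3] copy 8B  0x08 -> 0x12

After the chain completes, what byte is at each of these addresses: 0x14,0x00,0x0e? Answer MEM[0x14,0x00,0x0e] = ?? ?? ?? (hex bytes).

MEM[0x14,0x00,0x0e] = ea 91 21

D0: mem[0x07..0x0c] <- [9f 71 c7 ea dc 7d]
D1: mem[0x0b..0x11] <- [79 86 27 21 e3 34 ee]
D2: mem[0x05..0x09] <- [27 21 e3 34 ee]
D3: mem[0x12..0x19] <- [34 ee ea 79 86 27 21 e3]
query mem[0x14]=0xea, mem[0x00]=0x91, mem[0x0e]=0x21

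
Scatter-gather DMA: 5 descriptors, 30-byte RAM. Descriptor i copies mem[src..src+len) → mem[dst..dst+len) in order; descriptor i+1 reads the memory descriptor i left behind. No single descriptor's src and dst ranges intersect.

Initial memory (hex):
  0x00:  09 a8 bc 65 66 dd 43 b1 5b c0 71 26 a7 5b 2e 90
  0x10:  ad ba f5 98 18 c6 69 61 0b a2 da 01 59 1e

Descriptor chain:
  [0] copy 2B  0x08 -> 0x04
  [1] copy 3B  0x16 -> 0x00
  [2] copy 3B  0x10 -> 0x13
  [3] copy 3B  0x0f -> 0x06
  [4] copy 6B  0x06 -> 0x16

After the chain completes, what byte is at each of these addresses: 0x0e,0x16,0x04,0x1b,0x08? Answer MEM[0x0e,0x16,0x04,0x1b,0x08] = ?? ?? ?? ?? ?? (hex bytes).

MEM[0x0e,0x16,0x04,0x1b,0x08] = 2e 90 5b 26 ba

D0: mem[0x04..0x05] <- [5b c0]
D1: mem[0x00..0x02] <- [69 61 0b]
D2: mem[0x13..0x15] <- [ad ba f5]
D3: mem[0x06..0x08] <- [90 ad ba]
D4: mem[0x16..0x1b] <- [90 ad ba c0 71 26]
query mem[0x0e]=0x2e, mem[0x16]=0x90, mem[0x04]=0x5b, mem[0x1b]=0x26, mem[0x08]=0xba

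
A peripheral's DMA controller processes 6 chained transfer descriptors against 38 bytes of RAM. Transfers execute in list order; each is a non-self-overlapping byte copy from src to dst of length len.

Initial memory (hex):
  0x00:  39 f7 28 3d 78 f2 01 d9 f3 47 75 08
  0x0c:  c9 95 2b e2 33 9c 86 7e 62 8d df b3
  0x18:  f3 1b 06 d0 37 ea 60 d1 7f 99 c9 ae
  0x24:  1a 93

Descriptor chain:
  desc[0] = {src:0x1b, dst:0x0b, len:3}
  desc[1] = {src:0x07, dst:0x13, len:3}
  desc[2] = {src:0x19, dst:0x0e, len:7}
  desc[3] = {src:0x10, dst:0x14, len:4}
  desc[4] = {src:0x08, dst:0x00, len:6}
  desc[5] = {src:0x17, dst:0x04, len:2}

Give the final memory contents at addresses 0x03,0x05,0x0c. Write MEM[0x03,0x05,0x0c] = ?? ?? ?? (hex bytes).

MEM[0x03,0x05,0x0c] = d0 f3 37

#0 dst[0x0b+3] := {0xd0,0x37,0xea}
#1 dst[0x13+3] := {0xd9,0xf3,0x47}
#2 dst[0x0e+7] := {0x1b,0x06,0xd0,0x37,0xea,0x60,0xd1}
#3 dst[0x14+4] := {0xd0,0x37,0xea,0x60}
#4 dst[0x00+6] := {0xf3,0x47,0x75,0xd0,0x37,0xea}
#5 dst[0x04+2] := {0x60,0xf3}
query mem[0x03]=0xd0, mem[0x05]=0xf3, mem[0x0c]=0x37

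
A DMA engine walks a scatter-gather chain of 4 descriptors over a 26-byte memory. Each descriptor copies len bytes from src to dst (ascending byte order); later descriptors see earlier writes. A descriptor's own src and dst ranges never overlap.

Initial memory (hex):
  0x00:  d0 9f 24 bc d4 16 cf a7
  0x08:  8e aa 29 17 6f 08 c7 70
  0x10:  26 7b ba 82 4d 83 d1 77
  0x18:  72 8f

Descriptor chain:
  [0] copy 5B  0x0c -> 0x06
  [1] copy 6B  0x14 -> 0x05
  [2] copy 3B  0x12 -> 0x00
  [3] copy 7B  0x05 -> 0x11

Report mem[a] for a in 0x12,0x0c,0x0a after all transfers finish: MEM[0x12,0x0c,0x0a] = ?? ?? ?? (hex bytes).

MEM[0x12,0x0c,0x0a] = 83 6f 8f

#0 dst[0x06+5] := {0x6f,0x08,0xc7,0x70,0x26}
#1 dst[0x05+6] := {0x4d,0x83,0xd1,0x77,0x72,0x8f}
#2 dst[0x00+3] := {0xba,0x82,0x4d}
#3 dst[0x11+7] := {0x4d,0x83,0xd1,0x77,0x72,0x8f,0x17}
query mem[0x12]=0x83, mem[0x0c]=0x6f, mem[0x0a]=0x8f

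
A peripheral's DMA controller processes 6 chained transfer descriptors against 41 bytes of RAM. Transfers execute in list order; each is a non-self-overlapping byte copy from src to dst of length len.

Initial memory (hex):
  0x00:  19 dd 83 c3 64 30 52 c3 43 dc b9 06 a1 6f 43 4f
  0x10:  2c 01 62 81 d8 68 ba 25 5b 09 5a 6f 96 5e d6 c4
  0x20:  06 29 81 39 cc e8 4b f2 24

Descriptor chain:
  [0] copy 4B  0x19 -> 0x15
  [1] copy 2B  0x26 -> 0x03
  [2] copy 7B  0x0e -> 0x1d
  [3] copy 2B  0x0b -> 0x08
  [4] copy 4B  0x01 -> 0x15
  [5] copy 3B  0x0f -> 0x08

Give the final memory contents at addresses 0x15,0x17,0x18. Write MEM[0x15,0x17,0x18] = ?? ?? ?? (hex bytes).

D0: mem[0x15..0x18] <- [09 5a 6f 96]
D1: mem[0x03..0x04] <- [4b f2]
D2: mem[0x1d..0x23] <- [43 4f 2c 01 62 81 d8]
D3: mem[0x08..0x09] <- [06 a1]
D4: mem[0x15..0x18] <- [dd 83 4b f2]
D5: mem[0x08..0x0a] <- [4f 2c 01]
query mem[0x15]=0xdd, mem[0x17]=0x4b, mem[0x18]=0xf2

MEM[0x15,0x17,0x18] = dd 4b f2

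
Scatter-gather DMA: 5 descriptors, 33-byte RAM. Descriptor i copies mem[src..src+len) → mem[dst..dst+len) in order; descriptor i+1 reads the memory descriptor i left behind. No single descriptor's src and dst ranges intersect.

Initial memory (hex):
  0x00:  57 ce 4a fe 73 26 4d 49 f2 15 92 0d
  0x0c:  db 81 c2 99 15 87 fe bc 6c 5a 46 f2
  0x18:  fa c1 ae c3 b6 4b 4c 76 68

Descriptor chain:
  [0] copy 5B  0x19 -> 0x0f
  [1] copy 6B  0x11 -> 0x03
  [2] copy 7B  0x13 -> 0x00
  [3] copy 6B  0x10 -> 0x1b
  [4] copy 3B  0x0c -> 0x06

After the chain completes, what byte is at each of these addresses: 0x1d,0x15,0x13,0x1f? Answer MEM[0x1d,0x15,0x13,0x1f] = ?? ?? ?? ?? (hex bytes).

MEM[0x1d,0x15,0x13,0x1f] = b6 5a 4b 6c

  after D0: wrote 5B at 0x0f = c1aec3b64b
  after D1: wrote 6B at 0x03 = c3b64b6c5a46
  after D2: wrote 7B at 0x00 = 4b6c5a46f2fac1
  after D3: wrote 6B at 0x1b = aec3b64b6c5a
  after D4: wrote 3B at 0x06 = db81c2
query mem[0x1d]=0xb6, mem[0x15]=0x5a, mem[0x13]=0x4b, mem[0x1f]=0x6c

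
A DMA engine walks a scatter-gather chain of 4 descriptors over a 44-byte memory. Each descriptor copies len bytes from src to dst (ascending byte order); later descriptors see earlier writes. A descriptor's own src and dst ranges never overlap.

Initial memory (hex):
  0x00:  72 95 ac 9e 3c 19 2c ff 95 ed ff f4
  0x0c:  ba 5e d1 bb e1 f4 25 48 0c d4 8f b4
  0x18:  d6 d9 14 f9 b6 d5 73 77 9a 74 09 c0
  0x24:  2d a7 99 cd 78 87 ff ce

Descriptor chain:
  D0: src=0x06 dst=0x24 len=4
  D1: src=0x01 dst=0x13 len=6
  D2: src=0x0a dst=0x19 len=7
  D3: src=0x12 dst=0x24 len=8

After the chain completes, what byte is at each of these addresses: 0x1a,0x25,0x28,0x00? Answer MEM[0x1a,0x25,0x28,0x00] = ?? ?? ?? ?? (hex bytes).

D0: mem[0x24..0x27] <- [2c ff 95 ed]
D1: mem[0x13..0x18] <- [95 ac 9e 3c 19 2c]
D2: mem[0x19..0x1f] <- [ff f4 ba 5e d1 bb e1]
D3: mem[0x24..0x2b] <- [25 95 ac 9e 3c 19 2c ff]
query mem[0x1a]=0xf4, mem[0x25]=0x95, mem[0x28]=0x3c, mem[0x00]=0x72

MEM[0x1a,0x25,0x28,0x00] = f4 95 3c 72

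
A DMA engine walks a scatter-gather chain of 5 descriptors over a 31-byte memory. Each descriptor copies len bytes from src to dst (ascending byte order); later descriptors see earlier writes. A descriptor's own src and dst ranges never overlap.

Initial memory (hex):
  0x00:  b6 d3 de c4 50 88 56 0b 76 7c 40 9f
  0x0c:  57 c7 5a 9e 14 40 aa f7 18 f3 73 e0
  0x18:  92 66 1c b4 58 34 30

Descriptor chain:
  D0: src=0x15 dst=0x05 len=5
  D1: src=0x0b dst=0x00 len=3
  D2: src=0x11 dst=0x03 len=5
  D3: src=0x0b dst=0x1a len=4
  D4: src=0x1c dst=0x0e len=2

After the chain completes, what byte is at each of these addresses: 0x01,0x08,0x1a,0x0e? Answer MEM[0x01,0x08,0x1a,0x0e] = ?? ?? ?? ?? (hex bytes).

MEM[0x01,0x08,0x1a,0x0e] = 57 92 9f c7

[0] 0x15->0x05 len=5 : f3 73 e0 92 66
[1] 0x0b->0x00 len=3 : 9f 57 c7
[2] 0x11->0x03 len=5 : 40 aa f7 18 f3
[3] 0x0b->0x1a len=4 : 9f 57 c7 5a
[4] 0x1c->0x0e len=2 : c7 5a
query mem[0x01]=0x57, mem[0x08]=0x92, mem[0x1a]=0x9f, mem[0x0e]=0xc7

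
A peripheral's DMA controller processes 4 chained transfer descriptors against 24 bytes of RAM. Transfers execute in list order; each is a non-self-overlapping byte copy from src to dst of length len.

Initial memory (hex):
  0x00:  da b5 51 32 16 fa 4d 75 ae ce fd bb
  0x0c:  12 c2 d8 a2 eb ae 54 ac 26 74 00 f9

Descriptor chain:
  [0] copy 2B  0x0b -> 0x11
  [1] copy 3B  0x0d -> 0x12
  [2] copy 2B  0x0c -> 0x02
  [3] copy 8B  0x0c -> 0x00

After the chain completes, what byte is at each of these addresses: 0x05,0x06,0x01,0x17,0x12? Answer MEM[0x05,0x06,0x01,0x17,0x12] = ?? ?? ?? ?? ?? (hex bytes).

D0: mem[0x11..0x12] <- [bb 12]
D1: mem[0x12..0x14] <- [c2 d8 a2]
D2: mem[0x02..0x03] <- [12 c2]
D3: mem[0x00..0x07] <- [12 c2 d8 a2 eb bb c2 d8]
query mem[0x05]=0xbb, mem[0x06]=0xc2, mem[0x01]=0xc2, mem[0x17]=0xf9, mem[0x12]=0xc2

MEM[0x05,0x06,0x01,0x17,0x12] = bb c2 c2 f9 c2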